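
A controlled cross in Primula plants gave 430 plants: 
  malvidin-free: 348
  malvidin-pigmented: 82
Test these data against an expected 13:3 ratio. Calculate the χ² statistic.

0.029

Under the 13:3 hypothesis (Σ ratio = 16, N = 430):
  malvidin-free: 430 × 13/16 = 349.375
  malvidin-pigmented: 430 × 3/16 = 80.625
χ² = Σ (O − E)² / E
  malvidin-free: (348 − 349.375)² / 349.375 = 0.0054
  malvidin-pigmented: (82 − 80.625)² / 80.625 = 0.0234
χ² = 0.0054 + 0.0234 = 0.0288 ≈ 0.029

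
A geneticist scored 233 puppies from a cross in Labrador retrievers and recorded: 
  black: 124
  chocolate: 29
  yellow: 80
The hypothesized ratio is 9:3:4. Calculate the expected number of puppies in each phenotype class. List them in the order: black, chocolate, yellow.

131.0625, 43.6875, 58.25

Under the 9:3:4 hypothesis (Σ ratio = 16, N = 233):
  black: 233 × 9/16 = 131.0625
  chocolate: 233 × 3/16 = 43.6875
  yellow: 233 × 4/16 = 58.25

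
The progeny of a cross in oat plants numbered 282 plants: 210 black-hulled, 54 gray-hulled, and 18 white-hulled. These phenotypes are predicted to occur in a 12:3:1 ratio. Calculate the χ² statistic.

Expected counts for N = 282 under a 12:3:1 ratio (total parts = 16):
  black-hulled: 282 × 12/16 = 211.5
  gray-hulled: 282 × 3/16 = 52.875
  white-hulled: 282 × 1/16 = 17.625
χ² = Σ (O − E)² / E
  black-hulled: (210 − 211.5)² / 211.5 = 0.0106
  gray-hulled: (54 − 52.875)² / 52.875 = 0.0239
  white-hulled: (18 − 17.625)² / 17.625 = 0.0080
χ² = 0.0106 + 0.0239 + 0.0080 = 0.0425 ≈ 0.043

0.043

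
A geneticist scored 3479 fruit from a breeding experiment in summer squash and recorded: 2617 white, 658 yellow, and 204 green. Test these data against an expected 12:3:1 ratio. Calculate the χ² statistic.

Expected counts for N = 3479 under a 12:3:1 ratio (total parts = 16):
  white: 3479 × 12/16 = 2609.25
  yellow: 3479 × 3/16 = 652.3125
  green: 3479 × 1/16 = 217.4375
χ² = Σ (O − E)² / E
  white: (2617 − 2609.25)² / 2609.25 = 0.0230
  yellow: (658 − 652.3125)² / 652.3125 = 0.0496
  green: (204 − 217.4375)² / 217.4375 = 0.8304
χ² = 0.0230 + 0.0496 + 0.8304 = 0.903

0.903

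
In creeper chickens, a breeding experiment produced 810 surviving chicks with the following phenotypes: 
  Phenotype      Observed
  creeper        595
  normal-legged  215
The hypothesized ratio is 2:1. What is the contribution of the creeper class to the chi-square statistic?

Under the 2:1 hypothesis (Σ ratio = 3, N = 810):
  creeper: 810 × 2/3 = 540
  normal-legged: 810 × 1/3 = 270
Contribution of creeper: (595 − 540)² / 540 = 5.6019

5.602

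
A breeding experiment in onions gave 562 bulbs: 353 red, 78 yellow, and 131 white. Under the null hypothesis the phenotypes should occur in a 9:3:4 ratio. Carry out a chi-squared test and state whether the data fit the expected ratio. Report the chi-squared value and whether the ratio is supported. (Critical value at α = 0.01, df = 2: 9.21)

Expected counts for N = 562 under a 9:3:4 ratio (total parts = 16):
  red: 562 × 9/16 = 316.125
  yellow: 562 × 3/16 = 105.375
  white: 562 × 4/16 = 140.5
χ² = Σ (O − E)² / E
  red: (353 − 316.125)² / 316.125 = 4.3014
  yellow: (78 − 105.375)² / 105.375 = 7.1117
  white: (131 − 140.5)² / 140.5 = 0.6423
χ² = 4.3014 + 7.1117 + 0.6423 = 12.0554 ≈ 12.055
Degrees of freedom = 3 − 1 = 2; critical value at α = 0.01 is 9.21.
Since 12.055 > 9.21, we reject the null hypothesis — the data do not fit the 9:3:4 ratio.

12.055; not consistent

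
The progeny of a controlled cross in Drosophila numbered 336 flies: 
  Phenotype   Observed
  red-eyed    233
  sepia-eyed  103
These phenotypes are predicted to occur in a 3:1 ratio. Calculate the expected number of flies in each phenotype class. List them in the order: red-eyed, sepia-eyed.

The 3:1 ratio has 4 parts, so with N = 336 the expected counts are:
  red-eyed: 336 × 3/4 = 252
  sepia-eyed: 336 × 1/4 = 84

252, 84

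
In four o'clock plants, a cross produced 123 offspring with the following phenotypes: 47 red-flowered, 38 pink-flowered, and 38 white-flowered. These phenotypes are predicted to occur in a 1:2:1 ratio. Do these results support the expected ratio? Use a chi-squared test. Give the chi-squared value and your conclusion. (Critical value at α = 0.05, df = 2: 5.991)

19.276; not consistent

The 1:2:1 ratio has 4 parts, so with N = 123 the expected counts are:
  red-flowered: 123 × 1/4 = 30.75
  pink-flowered: 123 × 2/4 = 61.5
  white-flowered: 123 × 1/4 = 30.75
χ² = Σ (O − E)² / E
  red-flowered: (47 − 30.75)² / 30.75 = 8.5874
  pink-flowered: (38 − 61.5)² / 61.5 = 8.9797
  white-flowered: (38 − 30.75)² / 30.75 = 1.7093
χ² = 8.5874 + 8.9797 + 1.7093 = 19.2764 ≈ 19.276
Degrees of freedom = 3 − 1 = 2; critical value at α = 0.05 is 5.991.
Since 19.276 > 5.991, we reject the null hypothesis — the data do not fit the 1:2:1 ratio.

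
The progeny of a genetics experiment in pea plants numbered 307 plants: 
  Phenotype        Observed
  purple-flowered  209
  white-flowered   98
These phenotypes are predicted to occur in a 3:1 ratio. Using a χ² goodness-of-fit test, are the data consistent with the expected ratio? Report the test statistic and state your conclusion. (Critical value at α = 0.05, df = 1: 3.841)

Total ratio parts = 4. Expected numbers out of 307:
  purple-flowered: 307 × 3/4 = 230.25
  white-flowered: 307 × 1/4 = 76.75
χ² = Σ (O − E)² / E
  purple-flowered: (209 − 230.25)² / 230.25 = 1.9612
  white-flowered: (98 − 76.75)² / 76.75 = 5.8836
χ² = 1.9612 + 5.8836 = 7.8448 ≈ 7.845
Degrees of freedom = 2 − 1 = 1; critical value at α = 0.05 is 3.841.
Since 7.845 > 3.841, we reject the null hypothesis — the data do not fit the 3:1 ratio.

7.845; not consistent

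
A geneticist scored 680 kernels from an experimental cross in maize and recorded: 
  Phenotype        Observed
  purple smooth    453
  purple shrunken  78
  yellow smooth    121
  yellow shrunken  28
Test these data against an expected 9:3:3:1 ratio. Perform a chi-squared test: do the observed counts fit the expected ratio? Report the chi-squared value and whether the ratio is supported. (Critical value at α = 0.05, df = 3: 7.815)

37.490; not consistent

Total ratio parts = 16. Expected numbers out of 680:
  purple smooth: 680 × 9/16 = 382.5
  purple shrunken: 680 × 3/16 = 127.5
  yellow smooth: 680 × 3/16 = 127.5
  yellow shrunken: 680 × 1/16 = 42.5
χ² = Σ (O − E)² / E
  purple smooth: (453 − 382.5)² / 382.5 = 12.9941
  purple shrunken: (78 − 127.5)² / 127.5 = 19.2176
  yellow smooth: (121 − 127.5)² / 127.5 = 0.3314
  yellow shrunken: (28 − 42.5)² / 42.5 = 4.9471
χ² = 12.9941 + 19.2176 + 0.3314 + 4.9471 = 37.4902 ≈ 37.490
Degrees of freedom = 4 − 1 = 3; critical value at α = 0.05 is 7.815.
Since 37.490 > 7.815, we reject the null hypothesis — the data do not fit the 9:3:3:1 ratio.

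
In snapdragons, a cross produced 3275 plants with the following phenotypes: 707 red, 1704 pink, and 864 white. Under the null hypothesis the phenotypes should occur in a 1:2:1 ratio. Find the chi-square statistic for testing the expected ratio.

20.454

Expected counts for N = 3275 under a 1:2:1 ratio (total parts = 4):
  red: 3275 × 1/4 = 818.75
  pink: 3275 × 2/4 = 1637.5
  white: 3275 × 1/4 = 818.75
χ² = Σ (O − E)² / E
  red: (707 − 818.75)² / 818.75 = 15.2526
  pink: (1704 − 1637.5)² / 1637.5 = 2.7006
  white: (864 − 818.75)² / 818.75 = 2.5008
χ² = 15.2526 + 2.7006 + 2.5008 = 20.454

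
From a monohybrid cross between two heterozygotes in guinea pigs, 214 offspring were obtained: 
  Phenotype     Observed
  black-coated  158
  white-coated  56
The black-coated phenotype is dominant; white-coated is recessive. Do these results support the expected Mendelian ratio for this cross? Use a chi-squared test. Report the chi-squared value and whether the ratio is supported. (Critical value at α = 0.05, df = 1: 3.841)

0.156; consistent

For a monohybrid cross between heterozygotes with complete dominance, the expected phenotypic ratio is 3:1.
The 3:1 ratio has 4 parts, so with N = 214 the expected counts are:
  black-coated: 214 × 3/4 = 160.5
  white-coated: 214 × 1/4 = 53.5
χ² = Σ (O − E)² / E
  black-coated: (158 − 160.5)² / 160.5 = 0.0389
  white-coated: (56 − 53.5)² / 53.5 = 0.1168
χ² = 0.0389 + 0.1168 = 0.1557 ≈ 0.156
Degrees of freedom = 2 − 1 = 1; critical value at α = 0.05 is 3.841.
Since 0.156 < 3.841, we fail to reject the null hypothesis — the data are consistent with the 3:1 ratio.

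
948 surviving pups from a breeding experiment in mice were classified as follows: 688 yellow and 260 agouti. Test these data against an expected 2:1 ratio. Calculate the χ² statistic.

The 2:1 ratio has 3 parts, so with N = 948 the expected counts are:
  yellow: 948 × 2/3 = 632
  agouti: 948 × 1/3 = 316
χ² = Σ (O − E)² / E
  yellow: (688 − 632)² / 632 = 4.9620
  agouti: (260 − 316)² / 316 = 9.9241
χ² = 4.9620 + 9.9241 = 14.8861 ≈ 14.886

14.886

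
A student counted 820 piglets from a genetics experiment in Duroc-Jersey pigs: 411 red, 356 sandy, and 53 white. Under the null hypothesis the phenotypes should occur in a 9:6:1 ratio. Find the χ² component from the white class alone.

0.060

The 9:6:1 ratio has 16 parts, so with N = 820 the expected counts are:
  red: 820 × 9/16 = 461.25
  sandy: 820 × 6/16 = 307.5
  white: 820 × 1/16 = 51.25
Contribution of white: (53 − 51.25)² / 51.25 = 0.0598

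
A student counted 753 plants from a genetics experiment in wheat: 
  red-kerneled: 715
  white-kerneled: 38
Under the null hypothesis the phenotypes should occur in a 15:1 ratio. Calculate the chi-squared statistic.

1.861

Total ratio parts = 16. Expected numbers out of 753:
  red-kerneled: 753 × 15/16 = 705.9375
  white-kerneled: 753 × 1/16 = 47.0625
χ² = Σ (O − E)² / E
  red-kerneled: (715 − 705.9375)² / 705.9375 = 0.1163
  white-kerneled: (38 − 47.0625)² / 47.0625 = 1.7451
χ² = 0.1163 + 1.7451 = 1.8614 ≈ 1.861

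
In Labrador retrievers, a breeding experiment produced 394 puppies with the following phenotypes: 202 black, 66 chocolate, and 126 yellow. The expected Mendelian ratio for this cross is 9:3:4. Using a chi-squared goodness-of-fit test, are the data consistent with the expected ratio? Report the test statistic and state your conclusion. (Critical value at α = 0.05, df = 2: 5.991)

10.255; not consistent

Under the 9:3:4 hypothesis (Σ ratio = 16, N = 394):
  black: 394 × 9/16 = 221.625
  chocolate: 394 × 3/16 = 73.875
  yellow: 394 × 4/16 = 98.5
χ² = Σ (O − E)² / E
  black: (202 − 221.625)² / 221.625 = 1.7378
  chocolate: (66 − 73.875)² / 73.875 = 0.8395
  yellow: (126 − 98.5)² / 98.5 = 7.6777
χ² = 1.7378 + 0.8395 + 7.6777 = 10.255
Degrees of freedom = 3 − 1 = 2; critical value at α = 0.05 is 5.991.
Since 10.255 > 5.991, we reject the null hypothesis — the data do not fit the 9:3:4 ratio.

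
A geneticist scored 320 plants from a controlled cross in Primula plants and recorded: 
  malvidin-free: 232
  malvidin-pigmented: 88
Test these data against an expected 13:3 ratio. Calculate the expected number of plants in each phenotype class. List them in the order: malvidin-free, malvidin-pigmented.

260, 60

Expected counts for N = 320 under a 13:3 ratio (total parts = 16):
  malvidin-free: 320 × 13/16 = 260
  malvidin-pigmented: 320 × 3/16 = 60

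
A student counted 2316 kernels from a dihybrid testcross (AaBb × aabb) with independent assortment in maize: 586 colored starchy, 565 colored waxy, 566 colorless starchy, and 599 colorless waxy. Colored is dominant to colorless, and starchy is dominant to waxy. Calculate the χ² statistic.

1.406

A dihybrid testcross with independent assortment gives a 1:1:1:1 ratio.
Expected counts for N = 2316 under a 1:1:1:1 ratio (total parts = 4):
  colored starchy: 2316 × 1/4 = 579
  colored waxy: 2316 × 1/4 = 579
  colorless starchy: 2316 × 1/4 = 579
  colorless waxy: 2316 × 1/4 = 579
χ² = Σ (O − E)² / E
  colored starchy: (586 − 579)² / 579 = 0.0846
  colored waxy: (565 − 579)² / 579 = 0.3385
  colorless starchy: (566 − 579)² / 579 = 0.2919
  colorless waxy: (599 − 579)² / 579 = 0.6908
χ² = 0.0846 + 0.3385 + 0.2919 + 0.6908 = 1.4058 ≈ 1.406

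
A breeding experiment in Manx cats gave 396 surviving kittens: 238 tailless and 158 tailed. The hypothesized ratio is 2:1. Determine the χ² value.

7.682

Under the 2:1 hypothesis (Σ ratio = 3, N = 396):
  tailless: 396 × 2/3 = 264
  tailed: 396 × 1/3 = 132
χ² = Σ (O − E)² / E
  tailless: (238 − 264)² / 264 = 2.5606
  tailed: (158 − 132)² / 132 = 5.1212
χ² = 2.5606 + 5.1212 = 7.6818 ≈ 7.682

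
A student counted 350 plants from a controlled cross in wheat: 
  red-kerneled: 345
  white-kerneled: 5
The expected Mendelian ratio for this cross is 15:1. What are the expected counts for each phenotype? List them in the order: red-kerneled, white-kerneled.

The 15:1 ratio has 16 parts, so with N = 350 the expected counts are:
  red-kerneled: 350 × 15/16 = 328.125
  white-kerneled: 350 × 1/16 = 21.875

328.125, 21.875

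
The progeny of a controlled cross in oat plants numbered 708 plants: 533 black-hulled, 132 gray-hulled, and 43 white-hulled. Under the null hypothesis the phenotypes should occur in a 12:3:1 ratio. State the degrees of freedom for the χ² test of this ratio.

2

A goodness-of-fit test with 3 phenotype classes has df = 3 − 1 = 2.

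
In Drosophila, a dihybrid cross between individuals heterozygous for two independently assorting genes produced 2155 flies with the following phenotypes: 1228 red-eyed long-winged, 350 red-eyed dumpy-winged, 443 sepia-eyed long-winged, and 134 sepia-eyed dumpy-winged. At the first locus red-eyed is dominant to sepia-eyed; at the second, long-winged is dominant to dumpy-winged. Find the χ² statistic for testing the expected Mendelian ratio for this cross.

11.195

A dihybrid F₂ with independent assortment and complete dominance at both loci gives a 9:3:3:1 phenotypic ratio.
The 9:3:3:1 ratio has 16 parts, so with N = 2155 the expected counts are:
  red-eyed long-winged: 2155 × 9/16 = 1212.1875
  red-eyed dumpy-winged: 2155 × 3/16 = 404.0625
  sepia-eyed long-winged: 2155 × 3/16 = 404.0625
  sepia-eyed dumpy-winged: 2155 × 1/16 = 134.6875
χ² = Σ (O − E)² / E
  red-eyed long-winged: (1228 − 1212.1875)² / 1212.1875 = 0.2063
  red-eyed dumpy-winged: (350 − 404.0625)² / 404.0625 = 7.2334
  sepia-eyed long-winged: (443 − 404.0625)² / 404.0625 = 3.7522
  sepia-eyed dumpy-winged: (134 − 134.6875)² / 134.6875 = 0.0035
χ² = 0.2063 + 7.2334 + 3.7522 + 0.0035 = 11.1954 ≈ 11.195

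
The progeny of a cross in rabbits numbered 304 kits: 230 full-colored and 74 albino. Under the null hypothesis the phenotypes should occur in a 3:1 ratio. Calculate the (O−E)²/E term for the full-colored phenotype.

The 3:1 ratio has 4 parts, so with N = 304 the expected counts are:
  full-colored: 304 × 3/4 = 228
  albino: 304 × 1/4 = 76
Contribution of full-colored: (230 − 228)² / 228 = 0.0175

0.018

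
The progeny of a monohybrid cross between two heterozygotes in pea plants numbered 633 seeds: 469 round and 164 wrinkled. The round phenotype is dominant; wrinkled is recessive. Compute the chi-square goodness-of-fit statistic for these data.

For a monohybrid cross between heterozygotes with complete dominance, the expected phenotypic ratio is 3:1.
Expected counts for N = 633 under a 3:1 ratio (total parts = 4):
  round: 633 × 3/4 = 474.75
  wrinkled: 633 × 1/4 = 158.25
χ² = Σ (O − E)² / E
  round: (469 − 474.75)² / 474.75 = 0.0696
  wrinkled: (164 − 158.25)² / 158.25 = 0.2089
χ² = 0.0696 + 0.2089 = 0.2785 ≈ 0.279

0.279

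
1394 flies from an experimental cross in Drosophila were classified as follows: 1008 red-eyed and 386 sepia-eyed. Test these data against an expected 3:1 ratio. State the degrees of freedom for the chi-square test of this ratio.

A goodness-of-fit test with 2 phenotype classes has df = 2 − 1 = 1.

1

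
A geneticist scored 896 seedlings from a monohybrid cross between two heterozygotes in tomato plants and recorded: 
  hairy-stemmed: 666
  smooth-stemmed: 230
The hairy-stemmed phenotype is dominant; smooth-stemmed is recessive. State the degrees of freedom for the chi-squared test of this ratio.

1

For a monohybrid cross between heterozygotes with complete dominance, the expected phenotypic ratio is 3:1.
A goodness-of-fit test with 2 phenotype classes has df = 2 − 1 = 1.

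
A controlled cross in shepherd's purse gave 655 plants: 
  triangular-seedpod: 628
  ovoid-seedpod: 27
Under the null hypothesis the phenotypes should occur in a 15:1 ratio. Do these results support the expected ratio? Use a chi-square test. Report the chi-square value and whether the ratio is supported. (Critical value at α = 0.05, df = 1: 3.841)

Total ratio parts = 16. Expected numbers out of 655:
  triangular-seedpod: 655 × 15/16 = 614.0625
  ovoid-seedpod: 655 × 1/16 = 40.9375
χ² = Σ (O − E)² / E
  triangular-seedpod: (628 − 614.0625)² / 614.0625 = 0.3163
  ovoid-seedpod: (27 − 40.9375)² / 40.9375 = 4.7451
χ² = 0.3163 + 4.7451 = 5.0614 ≈ 5.061
Degrees of freedom = 2 − 1 = 1; critical value at α = 0.05 is 3.841.
Since 5.061 > 3.841, we reject the null hypothesis — the data do not fit the 15:1 ratio.

5.061; not consistent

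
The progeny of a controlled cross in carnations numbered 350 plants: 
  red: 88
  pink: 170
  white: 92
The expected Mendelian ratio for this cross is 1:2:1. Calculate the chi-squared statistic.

The 1:2:1 ratio has 4 parts, so with N = 350 the expected counts are:
  red: 350 × 1/4 = 87.5
  pink: 350 × 2/4 = 175
  white: 350 × 1/4 = 87.5
χ² = Σ (O − E)² / E
  red: (88 − 87.5)² / 87.5 = 0.0029
  pink: (170 − 175)² / 175 = 0.1429
  white: (92 − 87.5)² / 87.5 = 0.2314
χ² = 0.0029 + 0.1429 + 0.2314 = 0.3772 ≈ 0.377

0.377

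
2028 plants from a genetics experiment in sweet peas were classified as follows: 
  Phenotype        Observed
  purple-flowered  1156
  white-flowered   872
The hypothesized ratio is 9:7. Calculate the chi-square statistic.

0.466

The 9:7 ratio has 16 parts, so with N = 2028 the expected counts are:
  purple-flowered: 2028 × 9/16 = 1140.75
  white-flowered: 2028 × 7/16 = 887.25
χ² = Σ (O − E)² / E
  purple-flowered: (1156 − 1140.75)² / 1140.75 = 0.2039
  white-flowered: (872 − 887.25)² / 887.25 = 0.2621
χ² = 0.2039 + 0.2621 = 0.466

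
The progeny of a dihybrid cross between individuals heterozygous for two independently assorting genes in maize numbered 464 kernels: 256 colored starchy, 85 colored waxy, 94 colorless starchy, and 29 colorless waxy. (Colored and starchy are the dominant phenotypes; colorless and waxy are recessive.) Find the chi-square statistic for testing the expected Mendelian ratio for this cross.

0.705

A dihybrid F₂ with independent assortment and complete dominance at both loci gives a 9:3:3:1 phenotypic ratio.
Under the 9:3:3:1 hypothesis (Σ ratio = 16, N = 464):
  colored starchy: 464 × 9/16 = 261
  colored waxy: 464 × 3/16 = 87
  colorless starchy: 464 × 3/16 = 87
  colorless waxy: 464 × 1/16 = 29
χ² = Σ (O − E)² / E
  colored starchy: (256 − 261)² / 261 = 0.0958
  colored waxy: (85 − 87)² / 87 = 0.0460
  colorless starchy: (94 − 87)² / 87 = 0.5632
  colorless waxy: (29 − 29)² / 29 = 0.0000
χ² = 0.0958 + 0.0460 + 0.5632 + 0.0000 = 0.705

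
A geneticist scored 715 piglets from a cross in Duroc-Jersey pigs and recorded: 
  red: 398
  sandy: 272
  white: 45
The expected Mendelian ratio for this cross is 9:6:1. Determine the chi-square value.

The 9:6:1 ratio has 16 parts, so with N = 715 the expected counts are:
  red: 715 × 9/16 = 402.1875
  sandy: 715 × 6/16 = 268.125
  white: 715 × 1/16 = 44.6875
χ² = Σ (O − E)² / E
  red: (398 − 402.1875)² / 402.1875 = 0.0436
  sandy: (272 − 268.125)² / 268.125 = 0.0560
  white: (45 − 44.6875)² / 44.6875 = 0.0022
χ² = 0.0436 + 0.0560 + 0.0022 = 0.1018 ≈ 0.102

0.102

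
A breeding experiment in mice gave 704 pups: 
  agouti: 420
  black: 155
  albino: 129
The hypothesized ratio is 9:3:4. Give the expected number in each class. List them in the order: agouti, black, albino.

396, 132, 176

The 9:3:4 ratio has 16 parts, so with N = 704 the expected counts are:
  agouti: 704 × 9/16 = 396
  black: 704 × 3/16 = 132
  albino: 704 × 4/16 = 176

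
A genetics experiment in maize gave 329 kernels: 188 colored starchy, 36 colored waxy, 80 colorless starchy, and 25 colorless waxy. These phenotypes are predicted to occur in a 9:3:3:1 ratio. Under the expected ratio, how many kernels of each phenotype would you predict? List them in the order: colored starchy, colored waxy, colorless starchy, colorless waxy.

185.0625, 61.6875, 61.6875, 20.5625

The 9:3:3:1 ratio has 16 parts, so with N = 329 the expected counts are:
  colored starchy: 329 × 9/16 = 185.0625
  colored waxy: 329 × 3/16 = 61.6875
  colorless starchy: 329 × 3/16 = 61.6875
  colorless waxy: 329 × 1/16 = 20.5625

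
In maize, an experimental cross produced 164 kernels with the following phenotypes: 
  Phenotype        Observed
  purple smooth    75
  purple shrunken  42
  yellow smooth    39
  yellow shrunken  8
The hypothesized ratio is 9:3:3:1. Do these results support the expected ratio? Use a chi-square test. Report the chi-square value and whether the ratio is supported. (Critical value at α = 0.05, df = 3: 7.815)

Under the 9:3:3:1 hypothesis (Σ ratio = 16, N = 164):
  purple smooth: 164 × 9/16 = 92.25
  purple shrunken: 164 × 3/16 = 30.75
  yellow smooth: 164 × 3/16 = 30.75
  yellow shrunken: 164 × 1/16 = 10.25
χ² = Σ (O − E)² / E
  purple smooth: (75 − 92.25)² / 92.25 = 3.2256
  purple shrunken: (42 − 30.75)² / 30.75 = 4.1159
  yellow smooth: (39 − 30.75)² / 30.75 = 2.2134
  yellow shrunken: (8 − 10.25)² / 10.25 = 0.4939
χ² = 3.2256 + 4.1159 + 2.2134 + 0.4939 = 10.0488 ≈ 10.049
Degrees of freedom = 4 − 1 = 3; critical value at α = 0.05 is 7.815.
Since 10.049 > 7.815, we reject the null hypothesis — the data do not fit the 9:3:3:1 ratio.

10.049; not consistent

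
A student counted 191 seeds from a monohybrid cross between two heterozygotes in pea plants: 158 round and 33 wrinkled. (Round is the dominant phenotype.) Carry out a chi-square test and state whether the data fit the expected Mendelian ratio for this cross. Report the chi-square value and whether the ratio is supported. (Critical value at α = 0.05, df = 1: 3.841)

For a monohybrid cross between heterozygotes with complete dominance, the expected phenotypic ratio is 3:1.
Expected counts for N = 191 under a 3:1 ratio (total parts = 4):
  round: 191 × 3/4 = 143.25
  wrinkled: 191 × 1/4 = 47.75
χ² = Σ (O − E)² / E
  round: (158 − 143.25)² / 143.25 = 1.5188
  wrinkled: (33 − 47.75)² / 47.75 = 4.5563
χ² = 1.5188 + 4.5563 = 6.0751 ≈ 6.075
Degrees of freedom = 2 − 1 = 1; critical value at α = 0.05 is 3.841.
Since 6.075 > 3.841, we reject the null hypothesis — the data do not fit the 3:1 ratio.

6.075; not consistent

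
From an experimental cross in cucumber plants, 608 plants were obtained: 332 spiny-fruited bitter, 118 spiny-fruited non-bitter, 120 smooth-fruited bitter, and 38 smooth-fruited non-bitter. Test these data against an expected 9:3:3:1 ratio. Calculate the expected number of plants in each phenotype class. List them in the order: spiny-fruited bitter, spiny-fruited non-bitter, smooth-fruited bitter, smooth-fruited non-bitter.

342, 114, 114, 38

The 9:3:3:1 ratio has 16 parts, so with N = 608 the expected counts are:
  spiny-fruited bitter: 608 × 9/16 = 342
  spiny-fruited non-bitter: 608 × 3/16 = 114
  smooth-fruited bitter: 608 × 3/16 = 114
  smooth-fruited non-bitter: 608 × 1/16 = 38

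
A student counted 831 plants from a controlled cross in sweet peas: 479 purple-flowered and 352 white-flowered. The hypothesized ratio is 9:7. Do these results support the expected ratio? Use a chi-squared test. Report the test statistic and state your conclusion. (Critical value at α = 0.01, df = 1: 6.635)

Under the 9:7 hypothesis (Σ ratio = 16, N = 831):
  purple-flowered: 831 × 9/16 = 467.4375
  white-flowered: 831 × 7/16 = 363.5625
χ² = Σ (O − E)² / E
  purple-flowered: (479 − 467.4375)² / 467.4375 = 0.2860
  white-flowered: (352 − 363.5625)² / 363.5625 = 0.3677
χ² = 0.2860 + 0.3677 = 0.6537 ≈ 0.654
Degrees of freedom = 2 − 1 = 1; critical value at α = 0.01 is 6.635.
Since 0.654 < 6.635, we fail to reject the null hypothesis — the data are consistent with the 9:7 ratio.

0.654; consistent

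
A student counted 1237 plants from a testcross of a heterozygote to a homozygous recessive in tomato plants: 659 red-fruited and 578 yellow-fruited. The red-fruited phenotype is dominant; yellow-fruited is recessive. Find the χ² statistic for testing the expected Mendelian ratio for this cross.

A testcross of a heterozygote (Aa × aa) gives a 1:1 phenotypic ratio.
Total ratio parts = 2. Expected numbers out of 1237:
  red-fruited: 1237 × 1/2 = 618.5
  yellow-fruited: 1237 × 1/2 = 618.5
χ² = Σ (O − E)² / E
  red-fruited: (659 − 618.5)² / 618.5 = 2.6520
  yellow-fruited: (578 − 618.5)² / 618.5 = 2.6520
χ² = 2.6520 + 2.6520 = 5.304

5.304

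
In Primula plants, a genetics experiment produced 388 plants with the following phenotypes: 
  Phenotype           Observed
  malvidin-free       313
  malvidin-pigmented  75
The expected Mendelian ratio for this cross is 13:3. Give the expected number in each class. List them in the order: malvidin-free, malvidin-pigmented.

315.25, 72.75

The 13:3 ratio has 16 parts, so with N = 388 the expected counts are:
  malvidin-free: 388 × 13/16 = 315.25
  malvidin-pigmented: 388 × 3/16 = 72.75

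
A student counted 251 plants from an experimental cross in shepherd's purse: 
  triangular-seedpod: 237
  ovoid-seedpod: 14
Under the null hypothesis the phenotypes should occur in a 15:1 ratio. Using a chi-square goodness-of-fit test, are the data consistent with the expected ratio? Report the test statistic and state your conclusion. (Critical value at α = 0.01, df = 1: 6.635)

0.194; consistent

Under the 15:1 hypothesis (Σ ratio = 16, N = 251):
  triangular-seedpod: 251 × 15/16 = 235.3125
  ovoid-seedpod: 251 × 1/16 = 15.6875
χ² = Σ (O − E)² / E
  triangular-seedpod: (237 − 235.3125)² / 235.3125 = 0.0121
  ovoid-seedpod: (14 − 15.6875)² / 15.6875 = 0.1815
χ² = 0.0121 + 0.1815 = 0.1936 ≈ 0.194
Degrees of freedom = 2 − 1 = 1; critical value at α = 0.01 is 6.635.
Since 0.194 < 6.635, we fail to reject the null hypothesis — the data are consistent with the 15:1 ratio.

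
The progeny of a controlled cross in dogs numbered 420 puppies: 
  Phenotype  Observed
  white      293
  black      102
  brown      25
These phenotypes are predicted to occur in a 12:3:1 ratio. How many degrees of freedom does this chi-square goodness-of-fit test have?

2

A goodness-of-fit test with 3 phenotype classes has df = 3 − 1 = 2.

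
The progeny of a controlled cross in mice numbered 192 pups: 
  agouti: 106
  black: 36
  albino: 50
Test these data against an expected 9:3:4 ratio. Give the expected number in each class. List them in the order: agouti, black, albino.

Total ratio parts = 16. Expected numbers out of 192:
  agouti: 192 × 9/16 = 108
  black: 192 × 3/16 = 36
  albino: 192 × 4/16 = 48

108, 36, 48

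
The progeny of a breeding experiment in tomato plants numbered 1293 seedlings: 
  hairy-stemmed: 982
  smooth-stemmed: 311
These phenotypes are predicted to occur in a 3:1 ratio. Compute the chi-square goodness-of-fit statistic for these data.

0.619

Expected counts for N = 1293 under a 3:1 ratio (total parts = 4):
  hairy-stemmed: 1293 × 3/4 = 969.75
  smooth-stemmed: 1293 × 1/4 = 323.25
χ² = Σ (O − E)² / E
  hairy-stemmed: (982 − 969.75)² / 969.75 = 0.1547
  smooth-stemmed: (311 − 323.25)² / 323.25 = 0.4642
χ² = 0.1547 + 0.4642 = 0.6189 ≈ 0.619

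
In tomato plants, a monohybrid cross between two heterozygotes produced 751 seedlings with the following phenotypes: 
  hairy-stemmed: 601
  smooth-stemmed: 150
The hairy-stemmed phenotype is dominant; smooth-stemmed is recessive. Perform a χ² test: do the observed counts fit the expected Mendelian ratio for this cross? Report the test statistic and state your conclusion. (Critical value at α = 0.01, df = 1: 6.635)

10.120; not consistent

For a monohybrid cross between heterozygotes with complete dominance, the expected phenotypic ratio is 3:1.
Under the 3:1 hypothesis (Σ ratio = 4, N = 751):
  hairy-stemmed: 751 × 3/4 = 563.25
  smooth-stemmed: 751 × 1/4 = 187.75
χ² = Σ (O − E)² / E
  hairy-stemmed: (601 − 563.25)² / 563.25 = 2.5301
  smooth-stemmed: (150 − 187.75)² / 187.75 = 7.5902
χ² = 2.5301 + 7.5902 = 10.1203 ≈ 10.120
Degrees of freedom = 2 − 1 = 1; critical value at α = 0.01 is 6.635.
Since 10.120 > 6.635, we reject the null hypothesis — the data do not fit the 3:1 ratio.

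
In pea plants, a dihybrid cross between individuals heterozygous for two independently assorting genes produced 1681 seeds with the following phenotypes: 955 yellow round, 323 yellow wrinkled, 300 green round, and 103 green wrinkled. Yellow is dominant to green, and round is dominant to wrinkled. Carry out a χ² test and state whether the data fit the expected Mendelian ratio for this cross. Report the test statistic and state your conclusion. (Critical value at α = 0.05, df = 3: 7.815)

1.060; consistent

A dihybrid F₂ with independent assortment and complete dominance at both loci gives a 9:3:3:1 phenotypic ratio.
Total ratio parts = 16. Expected numbers out of 1681:
  yellow round: 1681 × 9/16 = 945.5625
  yellow wrinkled: 1681 × 3/16 = 315.1875
  green round: 1681 × 3/16 = 315.1875
  green wrinkled: 1681 × 1/16 = 105.0625
χ² = Σ (O − E)² / E
  yellow round: (955 − 945.5625)² / 945.5625 = 0.0942
  yellow wrinkled: (323 − 315.1875)² / 315.1875 = 0.1936
  green round: (300 − 315.1875)² / 315.1875 = 0.7318
  green wrinkled: (103 − 105.0625)² / 105.0625 = 0.0405
χ² = 0.0942 + 0.1936 + 0.7318 + 0.0405 = 1.0601 ≈ 1.060
Degrees of freedom = 4 − 1 = 3; critical value at α = 0.05 is 7.815.
Since 1.060 < 7.815, we fail to reject the null hypothesis — the data are consistent with the 9:3:3:1 ratio.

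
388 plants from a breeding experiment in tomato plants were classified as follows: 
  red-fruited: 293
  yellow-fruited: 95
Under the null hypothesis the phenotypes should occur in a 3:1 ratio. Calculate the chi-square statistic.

0.055

The 3:1 ratio has 4 parts, so with N = 388 the expected counts are:
  red-fruited: 388 × 3/4 = 291
  yellow-fruited: 388 × 1/4 = 97
χ² = Σ (O − E)² / E
  red-fruited: (293 − 291)² / 291 = 0.0137
  yellow-fruited: (95 − 97)² / 97 = 0.0412
χ² = 0.0137 + 0.0412 = 0.0549 ≈ 0.055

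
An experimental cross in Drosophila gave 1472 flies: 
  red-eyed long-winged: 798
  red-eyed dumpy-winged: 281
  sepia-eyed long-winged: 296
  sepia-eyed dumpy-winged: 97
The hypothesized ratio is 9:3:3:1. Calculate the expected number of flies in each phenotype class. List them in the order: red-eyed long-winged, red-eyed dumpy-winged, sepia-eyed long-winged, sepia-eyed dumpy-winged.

Expected counts for N = 1472 under a 9:3:3:1 ratio (total parts = 16):
  red-eyed long-winged: 1472 × 9/16 = 828
  red-eyed dumpy-winged: 1472 × 3/16 = 276
  sepia-eyed long-winged: 1472 × 3/16 = 276
  sepia-eyed dumpy-winged: 1472 × 1/16 = 92

828, 276, 276, 92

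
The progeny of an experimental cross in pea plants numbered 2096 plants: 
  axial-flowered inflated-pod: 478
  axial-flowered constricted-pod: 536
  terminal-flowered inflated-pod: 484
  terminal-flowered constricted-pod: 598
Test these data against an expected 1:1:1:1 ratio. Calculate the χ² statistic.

17.817

The 1:1:1:1 ratio has 4 parts, so with N = 2096 the expected counts are:
  axial-flowered inflated-pod: 2096 × 1/4 = 524
  axial-flowered constricted-pod: 2096 × 1/4 = 524
  terminal-flowered inflated-pod: 2096 × 1/4 = 524
  terminal-flowered constricted-pod: 2096 × 1/4 = 524
χ² = Σ (O − E)² / E
  axial-flowered inflated-pod: (478 − 524)² / 524 = 4.0382
  axial-flowered constricted-pod: (536 − 524)² / 524 = 0.2748
  terminal-flowered inflated-pod: (484 − 524)² / 524 = 3.0534
  terminal-flowered constricted-pod: (598 − 524)² / 524 = 10.4504
χ² = 4.0382 + 0.2748 + 3.0534 + 10.4504 = 17.8168 ≈ 17.817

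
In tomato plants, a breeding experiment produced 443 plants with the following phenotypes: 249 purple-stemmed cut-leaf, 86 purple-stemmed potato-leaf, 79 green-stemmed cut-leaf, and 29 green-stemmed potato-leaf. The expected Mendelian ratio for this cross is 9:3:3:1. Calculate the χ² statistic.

Total ratio parts = 16. Expected numbers out of 443:
  purple-stemmed cut-leaf: 443 × 9/16 = 249.1875
  purple-stemmed potato-leaf: 443 × 3/16 = 83.0625
  green-stemmed cut-leaf: 443 × 3/16 = 83.0625
  green-stemmed potato-leaf: 443 × 1/16 = 27.6875
χ² = Σ (O − E)² / E
  purple-stemmed cut-leaf: (249 − 249.1875)² / 249.1875 = 0.0001
  purple-stemmed potato-leaf: (86 − 83.0625)² / 83.0625 = 0.1039
  green-stemmed cut-leaf: (79 − 83.0625)² / 83.0625 = 0.1987
  green-stemmed potato-leaf: (29 − 27.6875)² / 27.6875 = 0.0622
χ² = 0.0001 + 0.1039 + 0.1987 + 0.0622 = 0.3649 ≈ 0.365

0.365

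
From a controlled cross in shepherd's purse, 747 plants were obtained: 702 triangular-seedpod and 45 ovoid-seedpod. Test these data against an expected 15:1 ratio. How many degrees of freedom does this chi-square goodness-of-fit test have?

1

A goodness-of-fit test with 2 phenotype classes has df = 2 − 1 = 1.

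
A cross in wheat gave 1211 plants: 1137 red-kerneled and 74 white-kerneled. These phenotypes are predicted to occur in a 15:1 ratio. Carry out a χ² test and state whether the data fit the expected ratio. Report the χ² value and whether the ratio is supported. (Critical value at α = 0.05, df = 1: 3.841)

0.040; consistent

Expected counts for N = 1211 under a 15:1 ratio (total parts = 16):
  red-kerneled: 1211 × 15/16 = 1135.3125
  white-kerneled: 1211 × 1/16 = 75.6875
χ² = Σ (O − E)² / E
  red-kerneled: (1137 − 1135.3125)² / 1135.3125 = 0.0025
  white-kerneled: (74 − 75.6875)² / 75.6875 = 0.0376
χ² = 0.0025 + 0.0376 = 0.0401 ≈ 0.040
Degrees of freedom = 2 − 1 = 1; critical value at α = 0.05 is 3.841.
Since 0.040 < 3.841, we fail to reject the null hypothesis — the data are consistent with the 15:1 ratio.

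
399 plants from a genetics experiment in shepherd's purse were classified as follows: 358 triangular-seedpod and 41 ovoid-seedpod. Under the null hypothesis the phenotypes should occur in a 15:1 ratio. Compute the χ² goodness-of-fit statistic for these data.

11.036

Under the 15:1 hypothesis (Σ ratio = 16, N = 399):
  triangular-seedpod: 399 × 15/16 = 374.0625
  ovoid-seedpod: 399 × 1/16 = 24.9375
χ² = Σ (O − E)² / E
  triangular-seedpod: (358 − 374.0625)² / 374.0625 = 0.6897
  ovoid-seedpod: (41 − 24.9375)² / 24.9375 = 10.3460
χ² = 0.6897 + 10.3460 = 11.0357 ≈ 11.036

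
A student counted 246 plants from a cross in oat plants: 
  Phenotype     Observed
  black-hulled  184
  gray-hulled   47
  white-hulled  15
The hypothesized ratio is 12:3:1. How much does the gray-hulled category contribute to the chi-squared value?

0.017

The 12:3:1 ratio has 16 parts, so with N = 246 the expected counts are:
  black-hulled: 246 × 12/16 = 184.5
  gray-hulled: 246 × 3/16 = 46.125
  white-hulled: 246 × 1/16 = 15.375
Contribution of gray-hulled: (47 − 46.125)² / 46.125 = 0.0166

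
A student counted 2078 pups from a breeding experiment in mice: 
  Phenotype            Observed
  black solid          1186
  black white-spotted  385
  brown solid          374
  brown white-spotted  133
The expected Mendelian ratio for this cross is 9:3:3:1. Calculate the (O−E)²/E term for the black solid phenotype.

0.251

Total ratio parts = 16. Expected numbers out of 2078:
  black solid: 2078 × 9/16 = 1168.875
  black white-spotted: 2078 × 3/16 = 389.625
  brown solid: 2078 × 3/16 = 389.625
  brown white-spotted: 2078 × 1/16 = 129.875
Contribution of black solid: (1186 − 1168.875)² / 1168.875 = 0.2509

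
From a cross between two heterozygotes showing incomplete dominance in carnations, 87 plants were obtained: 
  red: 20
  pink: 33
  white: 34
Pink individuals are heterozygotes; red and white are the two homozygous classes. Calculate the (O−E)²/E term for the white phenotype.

With incomplete dominance, a heterozygote × heterozygote cross gives a 1:2:1 phenotypic ratio.
The 1:2:1 ratio has 4 parts, so with N = 87 the expected counts are:
  red: 87 × 1/4 = 21.75
  pink: 87 × 2/4 = 43.5
  white: 87 × 1/4 = 21.75
Contribution of white: (34 − 21.75)² / 21.75 = 6.8994

6.899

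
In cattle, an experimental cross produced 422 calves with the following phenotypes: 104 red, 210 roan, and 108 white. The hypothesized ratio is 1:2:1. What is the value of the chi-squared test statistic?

The 1:2:1 ratio has 4 parts, so with N = 422 the expected counts are:
  red: 422 × 1/4 = 105.5
  roan: 422 × 2/4 = 211
  white: 422 × 1/4 = 105.5
χ² = Σ (O − E)² / E
  red: (104 − 105.5)² / 105.5 = 0.0213
  roan: (210 − 211)² / 211 = 0.0047
  white: (108 − 105.5)² / 105.5 = 0.0592
χ² = 0.0213 + 0.0047 + 0.0592 = 0.0852 ≈ 0.085

0.085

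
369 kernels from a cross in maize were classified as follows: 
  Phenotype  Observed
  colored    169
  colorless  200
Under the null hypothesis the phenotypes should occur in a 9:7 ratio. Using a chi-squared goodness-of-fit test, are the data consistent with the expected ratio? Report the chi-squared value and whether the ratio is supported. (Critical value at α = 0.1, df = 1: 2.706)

16.376; not consistent

The 9:7 ratio has 16 parts, so with N = 369 the expected counts are:
  colored: 369 × 9/16 = 207.5625
  colorless: 369 × 7/16 = 161.4375
χ² = Σ (O − E)² / E
  colored: (169 − 207.5625)² / 207.5625 = 7.1644
  colorless: (200 − 161.4375)² / 161.4375 = 9.2114
χ² = 7.1644 + 9.2114 = 16.3758 ≈ 16.376
Degrees of freedom = 2 − 1 = 1; critical value at α = 0.1 is 2.706.
Since 16.376 > 2.706, we reject the null hypothesis — the data do not fit the 9:7 ratio.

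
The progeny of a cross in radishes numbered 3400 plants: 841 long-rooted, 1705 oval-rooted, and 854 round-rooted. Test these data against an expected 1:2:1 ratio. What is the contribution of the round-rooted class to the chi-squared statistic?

0.019

Total ratio parts = 4. Expected numbers out of 3400:
  long-rooted: 3400 × 1/4 = 850
  oval-rooted: 3400 × 2/4 = 1700
  round-rooted: 3400 × 1/4 = 850
Contribution of round-rooted: (854 − 850)² / 850 = 0.0188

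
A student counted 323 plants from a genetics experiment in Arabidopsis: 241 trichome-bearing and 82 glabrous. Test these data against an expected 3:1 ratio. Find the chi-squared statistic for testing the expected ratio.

0.026

Under the 3:1 hypothesis (Σ ratio = 4, N = 323):
  trichome-bearing: 323 × 3/4 = 242.25
  glabrous: 323 × 1/4 = 80.75
χ² = Σ (O − E)² / E
  trichome-bearing: (241 − 242.25)² / 242.25 = 0.0064
  glabrous: (82 − 80.75)² / 80.75 = 0.0193
χ² = 0.0064 + 0.0193 = 0.0257 ≈ 0.026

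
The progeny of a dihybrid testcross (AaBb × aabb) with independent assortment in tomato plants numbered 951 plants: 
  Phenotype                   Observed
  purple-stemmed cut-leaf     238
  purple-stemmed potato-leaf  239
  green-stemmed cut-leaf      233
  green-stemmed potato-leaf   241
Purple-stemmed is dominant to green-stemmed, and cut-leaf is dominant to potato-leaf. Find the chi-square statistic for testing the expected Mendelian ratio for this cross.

0.146

A dihybrid testcross with independent assortment gives a 1:1:1:1 ratio.
Under the 1:1:1:1 hypothesis (Σ ratio = 4, N = 951):
  purple-stemmed cut-leaf: 951 × 1/4 = 237.75
  purple-stemmed potato-leaf: 951 × 1/4 = 237.75
  green-stemmed cut-leaf: 951 × 1/4 = 237.75
  green-stemmed potato-leaf: 951 × 1/4 = 237.75
χ² = Σ (O − E)² / E
  purple-stemmed cut-leaf: (238 − 237.75)² / 237.75 = 0.0003
  purple-stemmed potato-leaf: (239 − 237.75)² / 237.75 = 0.0066
  green-stemmed cut-leaf: (233 − 237.75)² / 237.75 = 0.0949
  green-stemmed potato-leaf: (241 − 237.75)² / 237.75 = 0.0444
χ² = 0.0003 + 0.0066 + 0.0949 + 0.0444 = 0.1462 ≈ 0.146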